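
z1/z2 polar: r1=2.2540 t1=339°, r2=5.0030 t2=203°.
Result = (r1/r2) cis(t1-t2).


r = 2.2540 / 5.0030 = 0.4505
theta = 339° - 203° = 136° = 136° (mod 360)

0.4505 cis(136°)


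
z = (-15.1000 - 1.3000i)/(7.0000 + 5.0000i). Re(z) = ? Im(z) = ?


Multiply by conjugate: (-15.1000 - 1.3000i)(7.0000 - 5.0000i) / (7^2 + 5^2)
Numerator real = -15.1*7 - (1.3)*5 = -112.2
Numerator imag = -1.3*7 - (-15.1)*5 = 66.4
Denominator = 74
Re(z) = -112.2/74 = -1.5162
Im(z) = 66.4/74 = 0.8973

Re(z) = -1.5162, Im(z) = 0.8973


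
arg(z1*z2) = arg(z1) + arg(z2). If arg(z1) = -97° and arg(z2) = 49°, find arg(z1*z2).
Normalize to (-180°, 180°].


arg(z1*z2) = -97° + 49° = -48°
Normalized to (-180°, 180°]: -48°

-48°


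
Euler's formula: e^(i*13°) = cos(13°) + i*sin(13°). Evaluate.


cos(13°) = 0.9744
sin(13°) = 0.2250

e^(i*13°) = 0.9744 + 0.2250i


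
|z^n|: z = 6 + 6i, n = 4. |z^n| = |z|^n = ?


|z| = sqrt(36+36) = sqrt(72) = 8.4853
|z^4| = |z|^4 = (sqrt(72))^4 = 72^2 = 5184

|z^4| = 5184


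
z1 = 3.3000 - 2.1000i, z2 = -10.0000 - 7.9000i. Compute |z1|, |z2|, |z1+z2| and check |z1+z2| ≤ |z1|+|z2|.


|z1| = sqrt(3.3^2 + (-2.1)^2) = sqrt(15.3) = 3.9115
|z2| = sqrt((-10)^2 + (-7.9)^2) = sqrt(162.41) = 12.7440
z1+z2 = -6.7000 - 10.0000i
|z1+z2| = sqrt(144.89) = 12.0370
|z1|+|z2| = 3.9115 + 12.7440 = 16.6555

|z1+z2| = 12.0370 ≤ |z1|+|z2| = 16.6555 (verified)


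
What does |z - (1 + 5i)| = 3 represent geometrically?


|z - z0| = r is a circle with center z0 and radius r.
Center = (1, 5), radius = 3

Circle with center (1, 5) and radius 3


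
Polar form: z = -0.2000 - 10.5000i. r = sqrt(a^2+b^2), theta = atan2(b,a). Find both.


r = sqrt(0.04+110.25) = sqrt(110.29) = 10.5019
theta = atan2(-10.5, -0.2) = -91.0912 degrees

r = 10.5019, theta = -91.0912 degrees


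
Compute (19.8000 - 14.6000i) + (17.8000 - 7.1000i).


Real: 19.8 + 17.8 = 37.6
Imag: -14.6 - 7.1 = -21.7

37.6000 - 21.7000i


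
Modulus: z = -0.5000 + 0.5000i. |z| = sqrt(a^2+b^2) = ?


|z| = sqrt((-0.5)^2 + 0.5^2) = sqrt(0.25 + 0.25) = sqrt(0.5) = 0.7071

|z| = 0.7071


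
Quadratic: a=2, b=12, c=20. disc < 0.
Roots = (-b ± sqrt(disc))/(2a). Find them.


disc = 12^2 - 4*2*20 = 144 - 160 = -16
sqrt(|disc|) = sqrt(16) = 4.0000
Real part = -12/(2*2) = -3.0000
Imag part = 4.0000/(2*2) = 1.0000

-3.0000 ± 1.0000i


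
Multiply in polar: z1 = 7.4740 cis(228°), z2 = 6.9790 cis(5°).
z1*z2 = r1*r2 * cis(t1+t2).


r = 7.4740 * 6.9790 = 52.1610
theta = 228° + 5° = 233° = 233° (mod 360)

52.1610 cis(233°)


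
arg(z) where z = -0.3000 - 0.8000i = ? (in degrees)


Re = -0.3, Im = -0.8
arg = atan2(-0.8, -0.3) = -110.5560 degrees

arg(z) = -110.5560 degrees


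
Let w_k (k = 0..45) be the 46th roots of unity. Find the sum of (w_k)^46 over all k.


The roots are w_k = w^k with w = e^(2*pi*i/46), and (w^k)^46 = (w^46)^k.
So S = 1 + u + u^2 + ... + u^(45) with u = w^46.
46 = 1*46 + 0, so 46 is a multiple of 46 and u = (w^46)^1 = 1.
Every one of the 46 terms equals 1: S = 46

S = 46


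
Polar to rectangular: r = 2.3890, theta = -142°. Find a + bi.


a = 2.3890*cos(-142°) = 2.3890*(-0.78801) = -1.8826
b = 2.3890*sin(-142°) = 2.3890*(-0.61566) = -1.4708

-1.8826 - 1.4708i


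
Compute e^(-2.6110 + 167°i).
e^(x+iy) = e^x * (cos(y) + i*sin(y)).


e^-2.6110 = 0.0735
cos(167°) = -0.9744
sin(167°) = 0.225
Real = 0.0735*(-0.9744) = -0.0716
Imag = 0.0735*0.225 = 0.0165

-0.0716 + 0.0165i


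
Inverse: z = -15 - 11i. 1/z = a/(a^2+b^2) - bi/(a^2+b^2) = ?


|z|^2 = 225+121 = 346
1/z = (-15 + 11i)/346

1/z = -0.0434 + 0.0318i


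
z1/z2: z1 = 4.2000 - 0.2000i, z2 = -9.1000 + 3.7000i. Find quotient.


Conjugate of z2 = -9.1000 - 3.7000i
Numerator: (4.2000 - 0.2000i)(-9.1000 - 3.7000i) = -38.9600 - 13.7200i
Denominator: (-9.1)^2 + 3.7^2 = 96.5
Result = (-38.9600 - 13.7200i)/96.5

-0.4037 - 0.1422i


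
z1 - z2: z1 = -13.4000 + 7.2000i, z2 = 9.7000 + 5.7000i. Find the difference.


Real: -13.4 - 9.7 = -23.1
Imag: 7.2 - 5.7 = 1.5

-23.1000 + 1.5000i


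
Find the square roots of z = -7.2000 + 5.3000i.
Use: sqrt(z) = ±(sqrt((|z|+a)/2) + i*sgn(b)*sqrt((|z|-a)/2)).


|z| = sqrt(51.84+28.09) = 8.9404
sqrt((|z|+a)/2) = sqrt((8.9404+(-7.2))/2) = sqrt(0.8702) = 0.9328
sqrt((|z|-a)/2) = sqrt((8.9404-(-7.2))/2) = sqrt(8.0702) = 2.8408

±(0.9328 + 2.8408i) i.e. 0.9328 + 2.8408i and -0.9328 - 2.8408i


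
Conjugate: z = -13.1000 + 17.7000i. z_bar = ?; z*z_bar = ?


z_bar = -13.1000 - 17.7000i
z*z_bar = (-13.1)^2 + 17.7^2 = 171.61 + 313.29 = 484.9

z_bar = -13.1000 - 17.7000i, z*z_bar = 484.9


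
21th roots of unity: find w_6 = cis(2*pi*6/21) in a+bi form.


Angle = 360*6/21 = 102.8571°
a = cos(102.8571°) = -0.2225
b = sin(102.8571°) = 0.9749

-0.2225 + 0.9749i


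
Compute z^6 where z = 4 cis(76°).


r^6 = 4^6 = 4096
n*theta = 6*76° = 456° = 96° (mod 360)
a = 4096*cos(96°) = -428.1486
b = 4096*sin(96°) = 4073.5617

4096 cis(96°) = -428.1486 + 4073.5617i


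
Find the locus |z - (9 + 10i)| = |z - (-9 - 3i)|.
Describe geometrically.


Equal distances means the locus is the perpendicular bisector of z1 and z2.
Midpoint = ((9+(-9))/2, (10+(-3))/2) = (0, 3.5000)

Perpendicular bisector through (0, 3.5000)


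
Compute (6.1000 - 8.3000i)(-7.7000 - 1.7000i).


Real = 6.1*(-7.7) - (-8.3)*(-1.7) = -46.97 - 14.11 = -61.08
Imag = 6.1*(-1.7) - (7.7)*(-8.3) = -10.37 + 63.91 = 53.54

-61.0800 + 53.5400i


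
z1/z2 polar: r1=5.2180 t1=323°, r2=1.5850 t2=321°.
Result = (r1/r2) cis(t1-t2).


r = 5.2180 / 1.5850 = 3.2921
theta = 323° - 321° = 2° = 2° (mod 360)

3.2921 cis(2°)


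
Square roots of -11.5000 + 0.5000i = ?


|z| = sqrt(132.25+0.25) = 11.5109
sqrt((|z|+a)/2) = sqrt((11.5109+(-11.5))/2) = sqrt(0.0054) = 0.0737
sqrt((|z|-a)/2) = sqrt((11.5109-(-11.5))/2) = sqrt(11.5054) = 3.3920

±(0.0737 + 3.3920i) i.e. 0.0737 + 3.3920i and -0.0737 - 3.3920i


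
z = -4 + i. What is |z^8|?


|z| = sqrt(16+1) = sqrt(17) = 4.1231
|z^8| = |z|^8 = (sqrt(17))^8 = 17^4 = 83521

|z^8| = 83521


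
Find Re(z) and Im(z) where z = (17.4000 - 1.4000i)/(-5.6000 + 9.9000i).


Multiply by conjugate: (17.4000 - 1.4000i)(-5.6000 - 9.9000i) / ((-5.6)^2 + 9.9^2)
Numerator real = 17.4*(-5.6) - (1.4)*9.9 = -111.3
Numerator imag = -1.4*(-5.6) - 17.4*9.9 = -164.42
Denominator = 129.37
Re(z) = -111.3/129.37 = -0.8603
Im(z) = -164.42/129.37 = -1.2709

Re(z) = -0.8603, Im(z) = -1.2709


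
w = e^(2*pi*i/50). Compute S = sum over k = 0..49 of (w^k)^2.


The roots are w_k = w^k with w = e^(2*pi*i/50), and (w^k)^2 = (w^2)^k.
So S = 1 + u + u^2 + ... + u^(49) with u = w^2.
2 = 0*50 + 2, so 2 is not a multiple of 50: u = w^2 ≠ 1 (w is a primitive 50th root), while u^50 = (w^50)^2 = 1.
Geometric series: S = (1 - u^50)/(1 - u) = (1 - 1)/(1 - u) = 0

S = 0


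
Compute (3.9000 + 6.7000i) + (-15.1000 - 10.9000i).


Real: 3.9 - 15.1 = -11.2
Imag: 6.7 - 10.9 = -4.2

-11.2000 - 4.2000i


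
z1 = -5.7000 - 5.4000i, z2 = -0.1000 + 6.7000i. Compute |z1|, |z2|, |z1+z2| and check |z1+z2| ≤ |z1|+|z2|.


|z1| = sqrt((-5.7)^2 + (-5.4)^2) = sqrt(61.65) = 7.8518
|z2| = sqrt((-0.1)^2 + 6.7^2) = sqrt(44.9) = 6.7007
z1+z2 = -5.8000 + 1.3000i
|z1+z2| = sqrt(35.33) = 5.9439
|z1|+|z2| = 7.8518 + 6.7007 = 14.5525

|z1+z2| = 5.9439 ≤ |z1|+|z2| = 14.5525 (verified)


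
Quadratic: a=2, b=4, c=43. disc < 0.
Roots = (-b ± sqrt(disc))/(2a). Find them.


disc = 4^2 - 4*2*43 = 16 - 344 = -328
sqrt(|disc|) = sqrt(328) = 18.1108
Real part = -4/(2*2) = -1.0000
Imag part = 18.1108/(2*2) = 4.5277

-1.0000 ± 4.5277i


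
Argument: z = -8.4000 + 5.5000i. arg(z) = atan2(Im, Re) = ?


Re = -8.4, Im = 5.5
arg = atan2(5.5, -8.4) = 146.7847 degrees

arg(z) = 146.7847 degrees


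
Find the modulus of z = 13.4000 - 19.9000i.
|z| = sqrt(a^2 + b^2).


|z| = sqrt(13.4^2 + (-19.9)^2) = sqrt(179.56 + 396.01) = sqrt(575.57) = 23.9910

|z| = 23.9910


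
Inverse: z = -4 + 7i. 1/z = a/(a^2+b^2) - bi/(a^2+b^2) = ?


|z|^2 = 16+49 = 65
1/z = (-4 - 7i)/65

1/z = -0.0615 - 0.1077i


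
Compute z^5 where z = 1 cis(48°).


r^5 = 1^5 = 1
n*theta = 5*48° = 240° = 240° (mod 360)
a = 1*cos(240°) = -0.5000
b = 1*sin(240°) = -0.8660

1 cis(240°) = -0.5000 - 0.8660i


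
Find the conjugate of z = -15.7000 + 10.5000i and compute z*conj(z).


z_bar = -15.7000 - 10.5000i
z*z_bar = (-15.7)^2 + 10.5^2 = 246.49 + 110.25 = 356.74

z_bar = -15.7000 - 10.5000i, z*z_bar = 356.74


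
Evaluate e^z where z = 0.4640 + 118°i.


e^0.4640 = 1.59042
cos(118°) = -0.4695
sin(118°) = 0.88295
Real = 1.59042*(-0.4695) = -0.7467
Imag = 1.59042*0.88295 = 1.4043

-0.7467 + 1.4043i


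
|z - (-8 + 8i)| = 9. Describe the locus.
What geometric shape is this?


|z - z0| = r is a circle with center z0 and radius r.
Center = (-8, 8), radius = 9

Circle with center (-8, 8) and radius 9


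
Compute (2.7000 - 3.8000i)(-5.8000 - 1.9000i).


Real = 2.7*(-5.8) - (-3.8)*(-1.9) = -15.66 - 7.22 = -22.88
Imag = 2.7*(-1.9) - (5.8)*(-3.8) = -5.13 + 22.04 = 16.91

-22.8800 + 16.9100i


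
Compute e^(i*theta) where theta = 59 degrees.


cos(59°) = 0.5150
sin(59°) = 0.8572

e^(i*59°) = 0.5150 + 0.8572i


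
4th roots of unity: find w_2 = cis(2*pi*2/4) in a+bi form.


Angle = 360*2/4 = 180°
a = cos(180°) = -1.0000
b = sin(180°) = 0

-1.0000 + 0i


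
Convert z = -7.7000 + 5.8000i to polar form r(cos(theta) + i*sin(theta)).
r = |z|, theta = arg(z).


r = sqrt(59.29+33.64) = sqrt(92.93) = 9.6400
theta = atan2(5.8, -7.7) = 143.0112 degrees

r = 9.6400, theta = 143.0112 degrees


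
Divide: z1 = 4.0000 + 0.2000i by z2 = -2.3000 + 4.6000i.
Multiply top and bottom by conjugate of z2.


Conjugate of z2 = -2.3000 - 4.6000i
Numerator: (4.0000 + 0.2000i)(-2.3000 - 4.6000i) = -8.2800 - 18.8600i
Denominator: (-2.3)^2 + 4.6^2 = 26.45
Result = (-8.2800 - 18.8600i)/26.45

-0.3130 - 0.7130i


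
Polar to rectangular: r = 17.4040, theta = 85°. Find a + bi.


a = 17.4040*cos(85°) = 17.4040*0.08716 = 1.5169
b = 17.4040*sin(85°) = 17.4040*0.996195 = 17.3378

1.5169 + 17.3378i


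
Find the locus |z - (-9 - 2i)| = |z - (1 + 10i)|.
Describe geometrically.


Equal distances means the locus is the perpendicular bisector of z1 and z2.
Midpoint = ((-9+1)/2, (-2+10)/2) = (-4.0000, 4.0000)

Perpendicular bisector through (-4.0000, 4.0000)


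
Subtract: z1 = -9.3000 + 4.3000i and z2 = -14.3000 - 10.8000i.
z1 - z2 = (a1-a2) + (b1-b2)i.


Real: -9.3 + 14.3 = 5
Imag: 4.3 + 10.8 = 15.1

5.0000 + 15.1000i


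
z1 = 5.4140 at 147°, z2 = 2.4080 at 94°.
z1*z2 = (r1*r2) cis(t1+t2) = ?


r = 5.4140 * 2.4080 = 13.0369
theta = 147° + 94° = 241° = 241° (mod 360)

13.0369 cis(241°)


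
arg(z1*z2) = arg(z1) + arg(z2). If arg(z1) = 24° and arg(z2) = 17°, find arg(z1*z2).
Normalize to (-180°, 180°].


arg(z1*z2) = 24° + 17° = 41°
Normalized to (-180°, 180°]: 41°

41°


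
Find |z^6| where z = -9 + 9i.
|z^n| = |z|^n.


|z| = sqrt(81+81) = sqrt(162) = 12.7279
|z^6| = |z|^6 = (sqrt(162))^6 = 162^3 = 4251528

|z^6| = 4251528


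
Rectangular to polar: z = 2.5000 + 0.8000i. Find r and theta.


r = sqrt(6.25+0.64) = sqrt(6.89) = 2.6249
theta = atan2(0.8, 2.5) = 17.7447 degrees

r = 2.6249, theta = 17.7447 degrees


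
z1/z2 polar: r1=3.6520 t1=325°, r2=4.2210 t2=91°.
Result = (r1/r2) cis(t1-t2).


r = 3.6520 / 4.2210 = 0.8652
theta = 325° - 91° = 234° = 234° (mod 360)

0.8652 cis(234°)


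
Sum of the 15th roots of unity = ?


The sum of all 15th roots of unity is 0.
Geometric series: (1 - w^15)/(1 - w) = (1-1)/(1-w) = 0 since w^15 = 1, w ≠ 1.
Alternatively: coefficient of z^14 in z^15 - 1 is 0.

0


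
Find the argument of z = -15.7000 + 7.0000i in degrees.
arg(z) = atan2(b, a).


Re = -15.7, Im = 7
arg = atan2(7, -15.7) = 155.9698 degrees

arg(z) = 155.9698 degrees


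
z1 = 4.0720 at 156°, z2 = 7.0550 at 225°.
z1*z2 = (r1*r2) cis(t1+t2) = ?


r = 4.0720 * 7.0550 = 28.7280
theta = 156° + 225° = 381° = 21° (mod 360)

28.7280 cis(21°)


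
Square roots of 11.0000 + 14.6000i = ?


|z| = sqrt(121+213.16) = 18.2800
sqrt((|z|+a)/2) = sqrt((18.2800+11)/2) = sqrt(14.6400) = 3.8262
sqrt((|z|-a)/2) = sqrt((18.2800-11)/2) = sqrt(3.6400) = 1.9079

±(3.8262 + 1.9079i) i.e. 3.8262 + 1.9079i and -3.8262 - 1.9079i


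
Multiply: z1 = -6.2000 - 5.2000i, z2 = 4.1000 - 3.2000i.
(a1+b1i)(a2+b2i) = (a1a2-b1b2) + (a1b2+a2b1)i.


Real = -6.2*4.1 - (-5.2)*(-3.2) = -25.42 - 16.64 = -42.06
Imag = -6.2*(-3.2) + 4.1*(-5.2) = 19.84 - (21.32) = -1.48

-42.0600 - 1.4800i


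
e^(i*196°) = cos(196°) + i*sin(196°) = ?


cos(196°) = -0.9613
sin(196°) = -0.2756

e^(i*196°) = -0.9613 - 0.2756i


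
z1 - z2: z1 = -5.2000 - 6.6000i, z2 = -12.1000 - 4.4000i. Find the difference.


Real: -5.2 + 12.1 = 6.9
Imag: -6.6 + 4.4 = -2.2

6.9000 - 2.2000i


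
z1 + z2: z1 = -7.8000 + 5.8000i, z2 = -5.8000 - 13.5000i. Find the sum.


Real: -7.8 - 5.8 = -13.6
Imag: 5.8 - 13.5 = -7.7

-13.6000 - 7.7000i


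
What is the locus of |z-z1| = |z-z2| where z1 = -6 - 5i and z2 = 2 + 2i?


Equal distances means the locus is the perpendicular bisector of z1 and z2.
Midpoint = ((-6+2)/2, (-5+2)/2) = (-2.0000, -1.5000)

Perpendicular bisector through (-2.0000, -1.5000)


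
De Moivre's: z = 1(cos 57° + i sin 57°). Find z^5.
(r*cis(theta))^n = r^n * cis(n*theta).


r^5 = 1^5 = 1
n*theta = 5*57° = 285° = 285° (mod 360)
a = 1*cos(285°) = 0.2588
b = 1*sin(285°) = -0.9659

1 cis(285°) = 0.2588 - 0.9659i


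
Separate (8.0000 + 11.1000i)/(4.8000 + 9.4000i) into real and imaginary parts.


Multiply by conjugate: (8.0000 + 11.1000i)(4.8000 - 9.4000i) / (4.8^2 + 9.4^2)
Numerator real = 8*4.8 + 11.1*9.4 = 142.74
Numerator imag = 11.1*4.8 - 8*9.4 = -21.92
Denominator = 111.4
Re(z) = 142.74/111.4 = 1.2813
Im(z) = -21.92/111.4 = -0.1968

Re(z) = 1.2813, Im(z) = -0.1968


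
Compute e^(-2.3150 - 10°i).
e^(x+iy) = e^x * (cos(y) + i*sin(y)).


e^-2.3150 = 0.0988
cos(-10°) = 0.9848
sin(-10°) = -0.1736
Real = 0.0988*0.9848 = 0.0973
Imag = 0.0988*(-0.1736) = -0.0172

0.0973 - 0.0172i


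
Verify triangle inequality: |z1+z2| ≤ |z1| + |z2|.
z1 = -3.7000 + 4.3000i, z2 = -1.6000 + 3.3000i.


|z1| = sqrt((-3.7)^2 + 4.3^2) = sqrt(32.18) = 5.6727
|z2| = sqrt((-1.6)^2 + 3.3^2) = sqrt(13.45) = 3.6674
z1+z2 = -5.3000 + 7.6000i
|z1+z2| = sqrt(85.85) = 9.2655
|z1|+|z2| = 5.6727 + 3.6674 = 9.3401

|z1+z2| = 9.2655 ≤ |z1|+|z2| = 9.3401 (verified)


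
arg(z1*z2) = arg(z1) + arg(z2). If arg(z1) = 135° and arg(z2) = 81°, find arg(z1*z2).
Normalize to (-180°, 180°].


arg(z1*z2) = 135° + 81° = 216°
Normalized to (-180°, 180°]: -144°

-144°


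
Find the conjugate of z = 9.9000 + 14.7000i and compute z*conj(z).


z_bar = 9.9000 - 14.7000i
z*z_bar = 9.9^2 + 14.7^2 = 98.01 + 216.09 = 314.1

z_bar = 9.9000 - 14.7000i, z*z_bar = 314.1


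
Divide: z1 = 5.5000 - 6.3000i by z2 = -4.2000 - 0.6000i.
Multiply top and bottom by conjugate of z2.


Conjugate of z2 = -4.2000 + 0.6000i
Numerator: (5.5000 - 6.3000i)(-4.2000 + 0.6000i) = -19.3200 + 29.7600i
Denominator: (-4.2)^2 + (-0.6)^2 = 18
Result = (-19.3200 + 29.7600i)/18

-1.0733 + 1.6533i


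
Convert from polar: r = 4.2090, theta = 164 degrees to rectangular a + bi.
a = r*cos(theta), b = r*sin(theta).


a = 4.2090*cos(164°) = 4.2090*(-0.961262) = -4.0460
b = 4.2090*sin(164°) = 4.2090*0.27564 = 1.1602

-4.0460 + 1.1602i


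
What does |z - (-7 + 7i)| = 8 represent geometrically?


|z - z0| = r is a circle with center z0 and radius r.
Center = (-7, 7), radius = 8

Circle with center (-7, 7) and radius 8


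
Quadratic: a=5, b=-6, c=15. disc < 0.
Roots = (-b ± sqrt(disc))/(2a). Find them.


disc = (-6)^2 - 4*5*15 = 36 - 300 = -264
sqrt(|disc|) = sqrt(264) = 16.2481
Real part = 6/(2*5) = 0.6000
Imag part = 16.2481/(2*5) = 1.6248

0.6000 ± 1.6248i


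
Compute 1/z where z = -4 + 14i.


|z|^2 = 16+196 = 212
1/z = (-4 - 14i)/212

1/z = -0.0189 - 0.0660i


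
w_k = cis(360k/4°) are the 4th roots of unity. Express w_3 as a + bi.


Angle = 360*3/4 = 270°
a = cos(270°) = 0
b = sin(270°) = -1.0000

0 - 1.0000i


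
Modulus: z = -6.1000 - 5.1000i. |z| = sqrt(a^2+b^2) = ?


|z| = sqrt((-6.1)^2 + (-5.1)^2) = sqrt(37.21 + 26.01) = sqrt(63.22) = 7.9511

|z| = 7.9511


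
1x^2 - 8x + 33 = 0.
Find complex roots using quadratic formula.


disc = (-8)^2 - 4*1*33 = 64 - 132 = -68
sqrt(|disc|) = sqrt(68) = 8.2462
Real part = 8/(2*1) = 4.0000
Imag part = 8.2462/(2*1) = 4.1231

4.0000 ± 4.1231i


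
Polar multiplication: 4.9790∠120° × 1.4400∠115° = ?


r = 4.9790 * 1.4400 = 7.1698
theta = 120° + 115° = 235° = 235° (mod 360)

7.1698 cis(235°)


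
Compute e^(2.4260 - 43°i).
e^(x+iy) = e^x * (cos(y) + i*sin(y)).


e^2.4260 = 11.3135
cos(-43°) = 0.731354
sin(-43°) = -0.682
Real = 11.3135*0.731354 = 8.2742
Imag = 11.3135*(-0.682) = -7.7158

8.2742 - 7.7158i


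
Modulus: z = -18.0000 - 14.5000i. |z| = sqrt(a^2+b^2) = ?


|z| = sqrt((-18)^2 + (-14.5)^2) = sqrt(324 + 210.25) = sqrt(534.25) = 23.1138

|z| = 23.1138


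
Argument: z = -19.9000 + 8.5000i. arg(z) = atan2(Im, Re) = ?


Re = -19.9, Im = 8.5
arg = atan2(8.5, -19.9) = 156.8709 degrees

arg(z) = 156.8709 degrees


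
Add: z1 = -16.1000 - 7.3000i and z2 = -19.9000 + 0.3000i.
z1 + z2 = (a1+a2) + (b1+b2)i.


Real: -16.1 - 19.9 = -36
Imag: -7.3 + 0.3 = -7

-36.0000 - 7.0000i


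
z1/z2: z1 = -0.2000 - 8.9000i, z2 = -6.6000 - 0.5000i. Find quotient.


Conjugate of z2 = -6.6000 + 0.5000i
Numerator: (-0.2000 - 8.9000i)(-6.6000 + 0.5000i) = 5.7700 + 58.6400i
Denominator: (-6.6)^2 + (-0.5)^2 = 43.81
Result = (5.7700 + 58.6400i)/43.81

0.1317 + 1.3385i


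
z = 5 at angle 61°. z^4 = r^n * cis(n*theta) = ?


r^4 = 5^4 = 625
n*theta = 4*61° = 244° = 244° (mod 360)
a = 625*cos(244°) = -273.9820
b = 625*sin(244°) = -561.7463

625 cis(244°) = -273.9820 - 561.7463i


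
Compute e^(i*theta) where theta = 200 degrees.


cos(200°) = -0.9397
sin(200°) = -0.3420

e^(i*200°) = -0.9397 - 0.3420i


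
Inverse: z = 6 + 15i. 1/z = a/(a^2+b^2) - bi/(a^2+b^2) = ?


|z|^2 = 36+225 = 261
1/z = (6 - 15i)/261

1/z = 0.0230 - 0.0575i


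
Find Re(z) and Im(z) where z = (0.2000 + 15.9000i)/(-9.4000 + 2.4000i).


Multiply by conjugate: (0.2000 + 15.9000i)(-9.4000 - 2.4000i) / ((-9.4)^2 + 2.4^2)
Numerator real = 0.2*(-9.4) + 15.9*2.4 = 36.28
Numerator imag = 15.9*(-9.4) - 0.2*2.4 = -149.94
Denominator = 94.12
Re(z) = 36.28/94.12 = 0.3855
Im(z) = -149.94/94.12 = -1.5931

Re(z) = 0.3855, Im(z) = -1.5931


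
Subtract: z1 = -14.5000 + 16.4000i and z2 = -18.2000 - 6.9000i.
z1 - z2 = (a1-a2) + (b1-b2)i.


Real: -14.5 + 18.2 = 3.7
Imag: 16.4 + 6.9 = 23.3

3.7000 + 23.3000i


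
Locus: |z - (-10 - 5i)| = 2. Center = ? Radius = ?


|z - z0| = r is a circle with center z0 and radius r.
Center = (-10, -5), radius = 2

Circle with center (-10, -5) and radius 2


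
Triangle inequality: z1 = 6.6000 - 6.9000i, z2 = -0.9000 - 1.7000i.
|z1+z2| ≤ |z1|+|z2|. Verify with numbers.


|z1| = sqrt(6.6^2 + (-6.9)^2) = sqrt(91.17) = 9.5483
|z2| = sqrt((-0.9)^2 + (-1.7)^2) = sqrt(3.7) = 1.9235
z1+z2 = 5.7000 - 8.6000i
|z1+z2| = sqrt(106.45) = 10.3175
|z1|+|z2| = 9.5483 + 1.9235 = 11.4718

|z1+z2| = 10.3175 ≤ |z1|+|z2| = 11.4718 (verified)


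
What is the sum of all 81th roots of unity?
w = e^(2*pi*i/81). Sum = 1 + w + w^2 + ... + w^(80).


The sum of all 81th roots of unity is 0.
Geometric series: (1 - w^81)/(1 - w) = (1-1)/(1-w) = 0 since w^81 = 1, w ≠ 1.
Alternatively: coefficient of z^80 in z^81 - 1 is 0.

0


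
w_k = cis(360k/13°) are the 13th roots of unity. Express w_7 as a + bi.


Angle = 360*7/13 = 193.8462°
a = cos(193.8462°) = -0.9709
b = sin(193.8462°) = -0.2393

-0.9709 - 0.2393i


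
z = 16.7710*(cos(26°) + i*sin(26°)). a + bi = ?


a = 16.7710*cos(26°) = 16.7710*0.898794 = 15.0737
b = 16.7710*sin(26°) = 16.7710*0.43837 = 7.3519

15.0737 + 7.3519i


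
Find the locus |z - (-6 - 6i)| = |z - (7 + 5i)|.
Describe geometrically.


Equal distances means the locus is the perpendicular bisector of z1 and z2.
Midpoint = ((-6+7)/2, (-6+5)/2) = (0.5000, -0.5000)

Perpendicular bisector through (0.5000, -0.5000)


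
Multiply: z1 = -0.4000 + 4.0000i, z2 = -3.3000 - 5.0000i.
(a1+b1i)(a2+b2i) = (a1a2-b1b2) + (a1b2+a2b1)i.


Real = -0.4*(-3.3) - 4*(-5) = 1.32 - (-20) = 21.32
Imag = -0.4*(-5) - (3.3)*4 = 2 - (13.2) = -11.2

21.3200 - 11.2000i


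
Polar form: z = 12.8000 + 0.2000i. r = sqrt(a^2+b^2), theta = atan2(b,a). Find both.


r = sqrt(163.84+0.04) = sqrt(163.88) = 12.8016
theta = atan2(0.2, 12.8) = 0.8952 degrees

r = 12.8016, theta = 0.8952 degrees


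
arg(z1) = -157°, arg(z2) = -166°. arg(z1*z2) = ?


arg(z1*z2) = -157° - 166° = -323°
Normalized to (-180°, 180°]: 37°

37°


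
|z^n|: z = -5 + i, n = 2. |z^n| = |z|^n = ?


|z| = sqrt(25+1) = sqrt(26) = 5.0990
|z^2| = |z|^2 = (sqrt(26))^2 = 26

|z^2| = 26


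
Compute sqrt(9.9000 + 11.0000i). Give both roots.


|z| = sqrt(98.01+121) = 14.7990
sqrt((|z|+a)/2) = sqrt((14.7990+9.9)/2) = sqrt(12.3495) = 3.5142
sqrt((|z|-a)/2) = sqrt((14.7990-9.9)/2) = sqrt(2.4495) = 1.5651

±(3.5142 + 1.5651i) i.e. 3.5142 + 1.5651i and -3.5142 - 1.5651i


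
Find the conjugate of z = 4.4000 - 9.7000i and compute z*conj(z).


z_bar = 4.4000 + 9.7000i
z*z_bar = 4.4^2 + (-9.7)^2 = 19.36 + 94.09 = 113.45

z_bar = 4.4000 + 9.7000i, z*z_bar = 113.45


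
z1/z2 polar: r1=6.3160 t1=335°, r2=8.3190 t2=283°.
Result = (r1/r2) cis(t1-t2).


r = 6.3160 / 8.3190 = 0.7592
theta = 335° - 283° = 52° = 52° (mod 360)

0.7592 cis(52°)


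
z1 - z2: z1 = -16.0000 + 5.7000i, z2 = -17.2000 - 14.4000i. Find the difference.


Real: -16 + 17.2 = 1.2
Imag: 5.7 + 14.4 = 20.1

1.2000 + 20.1000i


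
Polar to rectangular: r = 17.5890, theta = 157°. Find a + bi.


a = 17.5890*cos(157°) = 17.5890*(-0.920505) = -16.1908
b = 17.5890*sin(157°) = 17.5890*0.390731 = 6.8726

-16.1908 + 6.8726i


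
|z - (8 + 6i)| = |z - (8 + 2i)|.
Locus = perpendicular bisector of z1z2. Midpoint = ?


Equal distances means the locus is the perpendicular bisector of z1 and z2.
Midpoint = ((8+8)/2, (6+2)/2) = (8.0000, 4.0000)

Perpendicular bisector through (8.0000, 4.0000)


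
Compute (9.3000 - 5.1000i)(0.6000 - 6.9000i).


Real = 9.3*0.6 - (-5.1)*(-6.9) = 5.58 - 35.19 = -29.61
Imag = 9.3*(-6.9) + 0.6*(-5.1) = -64.17 - (3.06) = -67.23

-29.6100 - 67.2300i


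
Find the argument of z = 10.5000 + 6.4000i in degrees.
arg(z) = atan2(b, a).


Re = 10.5, Im = 6.4
arg = atan2(6.4, 10.5) = 31.3633 degrees

arg(z) = 31.3633 degrees


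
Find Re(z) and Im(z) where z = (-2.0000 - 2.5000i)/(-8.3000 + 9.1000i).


Multiply by conjugate: (-2.0000 - 2.5000i)(-8.3000 - 9.1000i) / ((-8.3)^2 + 9.1^2)
Numerator real = -2*(-8.3) - (2.5)*9.1 = -6.15
Numerator imag = -2.5*(-8.3) - (-2)*9.1 = 38.95
Denominator = 151.7
Re(z) = -6.15/151.7 = -0.0405
Im(z) = 38.95/151.7 = 0.2568

Re(z) = -0.0405, Im(z) = 0.2568


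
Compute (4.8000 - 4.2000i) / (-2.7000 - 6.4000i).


Conjugate of z2 = -2.7000 + 6.4000i
Numerator: (4.8000 - 4.2000i)(-2.7000 + 6.4000i) = 13.9200 + 42.0600i
Denominator: (-2.7)^2 + (-6.4)^2 = 48.25
Result = (13.9200 + 42.0600i)/48.25

0.2885 + 0.8717i


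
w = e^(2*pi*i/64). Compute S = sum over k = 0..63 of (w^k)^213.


The roots are w_k = w^k with w = e^(2*pi*i/64), and (w^k)^213 = (w^213)^k.
So S = 1 + u + u^2 + ... + u^(63) with u = w^213.
213 = 3*64 + 21, so 213 is not a multiple of 64: u = (w^64)^3 * w^21 = w^21 ≠ 1 (w is a primitive 64th root), while u^64 = (w^64)^213 = 1.
Geometric series: S = (1 - u^64)/(1 - u) = (1 - 1)/(1 - u) = 0

S = 0


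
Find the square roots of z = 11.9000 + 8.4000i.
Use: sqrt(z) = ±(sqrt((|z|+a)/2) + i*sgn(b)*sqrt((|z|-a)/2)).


|z| = sqrt(141.61+70.56) = 14.5661
sqrt((|z|+a)/2) = sqrt((14.5661+11.9)/2) = sqrt(13.2330) = 3.6377
sqrt((|z|-a)/2) = sqrt((14.5661-11.9)/2) = sqrt(1.3330) = 1.1546

±(3.6377 + 1.1546i) i.e. 3.6377 + 1.1546i and -3.6377 - 1.1546i


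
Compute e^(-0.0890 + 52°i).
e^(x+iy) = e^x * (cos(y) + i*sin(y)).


e^-0.0890 = 0.9148
cos(52°) = 0.6157
sin(52°) = 0.788
Real = 0.9148*0.6157 = 0.5632
Imag = 0.9148*0.788 = 0.7209

0.5632 + 0.7209i


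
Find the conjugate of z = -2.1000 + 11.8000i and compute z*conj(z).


z_bar = -2.1000 - 11.8000i
z*z_bar = (-2.1)^2 + 11.8^2 = 4.41 + 139.24 = 143.65

z_bar = -2.1000 - 11.8000i, z*z_bar = 143.65


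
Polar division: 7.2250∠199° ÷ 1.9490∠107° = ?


r = 7.2250 / 1.9490 = 3.7070
theta = 199° - 107° = 92° = 92° (mod 360)

3.7070 cis(92°)


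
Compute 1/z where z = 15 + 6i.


|z|^2 = 225+36 = 261
1/z = (15 - 6i)/261

1/z = 0.0575 - 0.0230i


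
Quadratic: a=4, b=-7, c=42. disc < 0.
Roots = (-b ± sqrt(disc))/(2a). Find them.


disc = (-7)^2 - 4*4*42 = 49 - 672 = -623
sqrt(|disc|) = sqrt(623) = 24.9600
Real part = 7/(2*4) = 0.8750
Imag part = 24.9600/(2*4) = 3.1200

0.8750 ± 3.1200i


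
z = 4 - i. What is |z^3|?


|z| = sqrt(16+1) = sqrt(17) = 4.1231
|z^3| = |z|^3 = (sqrt(17))^3 = 17*sqrt(17)

|z^3| = 17*sqrt(17) ≈ 70.0928


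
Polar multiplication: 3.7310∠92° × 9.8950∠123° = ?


r = 3.7310 * 9.8950 = 36.9182
theta = 92° + 123° = 215° = 215° (mod 360)

36.9182 cis(215°)


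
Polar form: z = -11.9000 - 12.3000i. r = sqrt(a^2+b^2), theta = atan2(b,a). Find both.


r = sqrt(141.61+151.29) = sqrt(292.9) = 17.1143
theta = atan2(-12.3, -11.9) = -134.0530 degrees

r = 17.1143, theta = -134.0530 degrees


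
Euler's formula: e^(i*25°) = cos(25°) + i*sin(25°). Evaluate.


cos(25°) = 0.9063
sin(25°) = 0.4226

e^(i*25°) = 0.9063 + 0.4226i


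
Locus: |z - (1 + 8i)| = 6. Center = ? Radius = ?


|z - z0| = r is a circle with center z0 and radius r.
Center = (1, 8), radius = 6

Circle with center (1, 8) and radius 6


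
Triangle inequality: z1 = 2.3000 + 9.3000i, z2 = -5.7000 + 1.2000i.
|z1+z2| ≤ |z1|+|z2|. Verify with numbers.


|z1| = sqrt(2.3^2 + 9.3^2) = sqrt(91.78) = 9.5802
|z2| = sqrt((-5.7)^2 + 1.2^2) = sqrt(33.93) = 5.8249
z1+z2 = -3.4000 + 10.5000i
|z1+z2| = sqrt(121.81) = 11.0368
|z1|+|z2| = 9.5802 + 5.8249 = 15.4051

|z1+z2| = 11.0368 ≤ |z1|+|z2| = 15.4051 (verified)


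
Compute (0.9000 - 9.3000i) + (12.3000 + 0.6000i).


Real: 0.9 + 12.3 = 13.2
Imag: -9.3 + 0.6 = -8.7

13.2000 - 8.7000i


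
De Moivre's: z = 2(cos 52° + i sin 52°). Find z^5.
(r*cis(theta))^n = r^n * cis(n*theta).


r^5 = 2^5 = 32
n*theta = 5*52° = 260° = 260° (mod 360)
a = 32*cos(260°) = -5.5567
b = 32*sin(260°) = -31.5138

32 cis(260°) = -5.5567 - 31.5138i


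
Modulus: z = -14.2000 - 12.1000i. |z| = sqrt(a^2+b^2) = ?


|z| = sqrt((-14.2)^2 + (-12.1)^2) = sqrt(201.64 + 146.41) = sqrt(348.05) = 18.6561

|z| = 18.6561


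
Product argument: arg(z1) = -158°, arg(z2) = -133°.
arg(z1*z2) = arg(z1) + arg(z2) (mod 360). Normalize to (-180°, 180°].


arg(z1*z2) = -158° - 133° = -291°
Normalized to (-180°, 180°]: 69°

69°


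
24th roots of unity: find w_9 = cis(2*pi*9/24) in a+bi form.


Angle = 360*9/24 = 135°
a = cos(135°) = -0.7071
b = sin(135°) = 0.7071

-0.7071 + 0.7071i


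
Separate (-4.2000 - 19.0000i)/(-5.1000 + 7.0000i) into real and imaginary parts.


Multiply by conjugate: (-4.2000 - 19.0000i)(-5.1000 - 7.0000i) / ((-5.1)^2 + 7^2)
Numerator real = -4.2*(-5.1) - (19)*7 = -111.58
Numerator imag = -19*(-5.1) - (-4.2)*7 = 126.3
Denominator = 75.01
Re(z) = -111.58/75.01 = -1.4875
Im(z) = 126.3/75.01 = 1.6838

Re(z) = -1.4875, Im(z) = 1.6838


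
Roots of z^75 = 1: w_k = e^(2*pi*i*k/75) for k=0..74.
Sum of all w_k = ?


The sum of all 75th roots of unity is 0.
Geometric series: (1 - w^75)/(1 - w) = (1-1)/(1-w) = 0 since w^75 = 1, w ≠ 1.
Alternatively: coefficient of z^74 in z^75 - 1 is 0.

0


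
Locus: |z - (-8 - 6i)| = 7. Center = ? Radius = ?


|z - z0| = r is a circle with center z0 and radius r.
Center = (-8, -6), radius = 7

Circle with center (-8, -6) and radius 7


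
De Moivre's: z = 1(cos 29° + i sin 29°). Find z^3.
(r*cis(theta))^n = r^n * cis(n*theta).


r^3 = 1^3 = 1
n*theta = 3*29° = 87° = 87° (mod 360)
a = 1*cos(87°) = 0.0523
b = 1*sin(87°) = 0.9986

1 cis(87°) = 0.0523 + 0.9986i


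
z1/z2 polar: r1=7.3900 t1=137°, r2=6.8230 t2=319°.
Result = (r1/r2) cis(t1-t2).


r = 7.3900 / 6.8230 = 1.0831
theta = 137° - 319° = -182° = 178° (mod 360)

1.0831 cis(178°)


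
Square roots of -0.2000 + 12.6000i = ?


|z| = sqrt(0.04+158.76) = 12.6016
sqrt((|z|+a)/2) = sqrt((12.6016+(-0.2))/2) = sqrt(6.2008) = 2.4901
sqrt((|z|-a)/2) = sqrt((12.6016-(-0.2))/2) = sqrt(6.4008) = 2.5300

±(2.4901 + 2.5300i) i.e. 2.4901 + 2.5300i and -2.4901 - 2.5300i


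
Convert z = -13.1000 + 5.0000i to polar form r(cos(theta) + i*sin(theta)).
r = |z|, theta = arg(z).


r = sqrt(171.61+25) = sqrt(196.61) = 14.0218
theta = atan2(5, -13.1) = 159.1092 degrees

r = 14.0218, theta = 159.1092 degrees


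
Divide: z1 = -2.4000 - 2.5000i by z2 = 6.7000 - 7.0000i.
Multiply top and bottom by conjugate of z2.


Conjugate of z2 = 6.7000 + 7.0000i
Numerator: (-2.4000 - 2.5000i)(6.7000 + 7.0000i) = 1.4200 - 33.5500i
Denominator: 6.7^2 + (-7)^2 = 93.89
Result = (1.4200 - 33.5500i)/93.89

0.0151 - 0.3573i


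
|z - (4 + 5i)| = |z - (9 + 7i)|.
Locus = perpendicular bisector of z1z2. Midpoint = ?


Equal distances means the locus is the perpendicular bisector of z1 and z2.
Midpoint = ((4+9)/2, (5+7)/2) = (6.5000, 6.0000)

Perpendicular bisector through (6.5000, 6.0000)


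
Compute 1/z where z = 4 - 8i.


|z|^2 = 16+64 = 80
1/z = (4 + 8i)/80

1/z = 0.0500 + 0.1000i


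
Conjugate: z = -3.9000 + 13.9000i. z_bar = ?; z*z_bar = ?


z_bar = -3.9000 - 13.9000i
z*z_bar = (-3.9)^2 + 13.9^2 = 15.21 + 193.21 = 208.42

z_bar = -3.9000 - 13.9000i, z*z_bar = 208.42


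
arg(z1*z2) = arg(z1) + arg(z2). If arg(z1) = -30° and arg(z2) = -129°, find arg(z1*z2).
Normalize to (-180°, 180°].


arg(z1*z2) = -30° - 129° = -159°
Normalized to (-180°, 180°]: -159°

-159°


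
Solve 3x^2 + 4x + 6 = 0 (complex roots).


disc = 4^2 - 4*3*6 = 16 - 72 = -56
sqrt(|disc|) = sqrt(56) = 7.4833
Real part = -4/(2*3) = -0.6667
Imag part = 7.4833/(2*3) = 1.2472

-0.6667 ± 1.2472i


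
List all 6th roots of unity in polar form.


The 6th roots of unity are cis(360k/6°) for k=0..5
Angle step = 360/6 = 60°
Primitive root: cis(60°)
Primitive root = 0.5000 + 0.8660i

6 roots at angles: 0°, 60°, 120°, 180°, 240°, 300°


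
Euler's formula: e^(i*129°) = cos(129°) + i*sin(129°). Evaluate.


cos(129°) = -0.6293
sin(129°) = 0.7771

e^(i*129°) = -0.6293 + 0.7771i


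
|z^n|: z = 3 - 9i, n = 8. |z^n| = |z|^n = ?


|z| = sqrt(9+81) = sqrt(90) = 9.4868
|z^8| = |z|^8 = (sqrt(90))^8 = 90^4 = 65610000

|z^8| = 65610000


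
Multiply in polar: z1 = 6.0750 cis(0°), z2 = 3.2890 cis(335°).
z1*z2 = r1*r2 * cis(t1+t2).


r = 6.0750 * 3.2890 = 19.9807
theta = 0° + 335° = 335° = 335° (mod 360)

19.9807 cis(335°)


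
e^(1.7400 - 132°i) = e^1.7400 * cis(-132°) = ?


e^1.7400 = 5.697343
cos(-132°) = -0.66913
sin(-132°) = -0.743145
Real = 5.697343*(-0.66913) = -3.8123
Imag = 5.697343*(-0.743145) = -4.2340

-3.8123 - 4.2340i


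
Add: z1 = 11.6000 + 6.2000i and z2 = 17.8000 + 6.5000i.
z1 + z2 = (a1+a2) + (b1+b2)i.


Real: 11.6 + 17.8 = 29.4
Imag: 6.2 + 6.5 = 12.7

29.4000 + 12.7000i


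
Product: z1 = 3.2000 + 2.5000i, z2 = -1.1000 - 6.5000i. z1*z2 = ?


Real = 3.2*(-1.1) - 2.5*(-6.5) = -3.52 - (-16.25) = 12.73
Imag = 3.2*(-6.5) - (1.1)*2.5 = -20.8 - (2.75) = -23.55

12.7300 - 23.5500i


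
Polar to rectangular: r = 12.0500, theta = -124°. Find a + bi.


a = 12.0500*cos(-124°) = 12.0500*(-0.559193) = -6.7383
b = 12.0500*sin(-124°) = 12.0500*(-0.82904) = -9.9899

-6.7383 - 9.9899i


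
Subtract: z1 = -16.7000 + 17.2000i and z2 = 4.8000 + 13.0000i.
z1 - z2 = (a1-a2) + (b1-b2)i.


Real: -16.7 - 4.8 = -21.5
Imag: 17.2 - 13 = 4.2

-21.5000 + 4.2000i


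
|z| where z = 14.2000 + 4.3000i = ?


|z| = sqrt(14.2^2 + 4.3^2) = sqrt(201.64 + 18.49) = sqrt(220.13) = 14.8368

|z| = 14.8368


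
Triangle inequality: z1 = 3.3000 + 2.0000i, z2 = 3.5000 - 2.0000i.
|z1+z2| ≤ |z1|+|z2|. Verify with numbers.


|z1| = sqrt(3.3^2 + 2^2) = sqrt(14.89) = 3.8588
|z2| = sqrt(3.5^2 + (-2)^2) = sqrt(16.25) = 4.0311
z1+z2 = 6.8000
|z1+z2| = sqrt(46.24) = 6.8000
|z1|+|z2| = 3.8588 + 4.0311 = 7.8899

|z1+z2| = 6.8000 ≤ |z1|+|z2| = 7.8899 (verified)


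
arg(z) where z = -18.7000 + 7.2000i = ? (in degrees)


Re = -18.7, Im = 7.2
arg = atan2(7.2, -18.7) = 158.9420 degrees

arg(z) = 158.9420 degrees


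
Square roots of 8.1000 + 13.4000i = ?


|z| = sqrt(65.61+179.56) = 15.6579
sqrt((|z|+a)/2) = sqrt((15.6579+8.1)/2) = sqrt(11.8790) = 3.4466
sqrt((|z|-a)/2) = sqrt((15.6579-8.1)/2) = sqrt(3.7790) = 1.9440

±(3.4466 + 1.9440i) i.e. 3.4466 + 1.9440i and -3.4466 - 1.9440i


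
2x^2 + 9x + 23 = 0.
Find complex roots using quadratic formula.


disc = 9^2 - 4*2*23 = 81 - 184 = -103
sqrt(|disc|) = sqrt(103) = 10.1489
Real part = -9/(2*2) = -2.2500
Imag part = 10.1489/(2*2) = 2.5372

-2.2500 ± 2.5372i


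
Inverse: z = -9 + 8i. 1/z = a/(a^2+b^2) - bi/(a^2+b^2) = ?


|z|^2 = 81+64 = 145
1/z = (-9 - 8i)/145

1/z = -0.0621 - 0.0552i


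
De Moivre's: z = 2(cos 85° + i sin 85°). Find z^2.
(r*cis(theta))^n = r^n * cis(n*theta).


r^2 = 2^2 = 4
n*theta = 2*85° = 170° = 170° (mod 360)
a = 4*cos(170°) = -3.9392
b = 4*sin(170°) = 0.6946

4 cis(170°) = -3.9392 + 0.6946i


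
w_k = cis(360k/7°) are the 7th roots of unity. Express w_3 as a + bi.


Angle = 360*3/7 = 154.2857°
a = cos(154.2857°) = -0.9010
b = sin(154.2857°) = 0.4339

-0.9010 + 0.4339i


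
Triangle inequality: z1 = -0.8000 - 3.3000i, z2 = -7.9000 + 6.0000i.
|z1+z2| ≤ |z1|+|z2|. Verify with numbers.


|z1| = sqrt((-0.8)^2 + (-3.3)^2) = sqrt(11.53) = 3.3956
|z2| = sqrt((-7.9)^2 + 6^2) = sqrt(98.41) = 9.9202
z1+z2 = -8.7000 + 2.7000i
|z1+z2| = sqrt(82.98) = 9.1093
|z1|+|z2| = 3.3956 + 9.9202 = 13.3158

|z1+z2| = 9.1093 ≤ |z1|+|z2| = 13.3158 (verified)


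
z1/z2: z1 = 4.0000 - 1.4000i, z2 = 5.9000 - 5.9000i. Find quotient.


Conjugate of z2 = 5.9000 + 5.9000i
Numerator: (4.0000 - 1.4000i)(5.9000 + 5.9000i) = 31.8600 + 15.3400i
Denominator: 5.9^2 + (-5.9)^2 = 69.62
Result = (31.8600 + 15.3400i)/69.62

0.4576 + 0.2203i


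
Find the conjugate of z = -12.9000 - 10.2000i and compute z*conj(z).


z_bar = -12.9000 + 10.2000i
z*z_bar = (-12.9)^2 + (-10.2)^2 = 166.41 + 104.04 = 270.45

z_bar = -12.9000 + 10.2000i, z*z_bar = 270.45


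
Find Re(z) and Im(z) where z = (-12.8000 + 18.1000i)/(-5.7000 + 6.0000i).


Multiply by conjugate: (-12.8000 + 18.1000i)(-5.7000 - 6.0000i) / ((-5.7)^2 + 6^2)
Numerator real = -12.8*(-5.7) + 18.1*6 = 181.56
Numerator imag = 18.1*(-5.7) - (-12.8)*6 = -26.37
Denominator = 68.49
Re(z) = 181.56/68.49 = 2.6509
Im(z) = -26.37/68.49 = -0.3850

Re(z) = 2.6509, Im(z) = -0.3850


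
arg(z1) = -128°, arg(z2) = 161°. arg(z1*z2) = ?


arg(z1*z2) = -128° + 161° = 33°
Normalized to (-180°, 180°]: 33°

33°


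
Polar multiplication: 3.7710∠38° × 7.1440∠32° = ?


r = 3.7710 * 7.1440 = 26.9400
theta = 38° + 32° = 70° = 70° (mod 360)

26.9400 cis(70°)


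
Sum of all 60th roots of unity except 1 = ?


With w = e^(2*pi*i/60), all 60 of the 60th roots of unity w^0 = 1, w, ..., w^(59) sum to 0: 1 + w + ... + w^(59) = (1 - w^60)/(1 - w) = 0 since w^60 = 1, w ≠ 1.
Removing the root 1: w + w^2 + ... + w^(59) = 0 - 1 = -1

Sum = -1


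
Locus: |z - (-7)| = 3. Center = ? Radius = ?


|z - z0| = r is a circle with center z0 and radius r.
Center = (-7, 0), radius = 3

Circle with center (-7, 0) and radius 3


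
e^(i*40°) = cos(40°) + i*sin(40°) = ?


cos(40°) = 0.7660
sin(40°) = 0.6428

e^(i*40°) = 0.7660 + 0.6428i


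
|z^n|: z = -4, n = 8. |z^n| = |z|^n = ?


|z| = sqrt(16+0) = sqrt(16) = 4
|z^8| = |z|^8 = 4^8 = 65536

|z^8| = 65536


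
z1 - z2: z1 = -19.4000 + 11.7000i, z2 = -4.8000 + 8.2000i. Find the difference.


Real: -19.4 + 4.8 = -14.6
Imag: 11.7 - 8.2 = 3.5

-14.6000 + 3.5000i


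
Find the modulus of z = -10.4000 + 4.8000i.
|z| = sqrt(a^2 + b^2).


|z| = sqrt((-10.4)^2 + 4.8^2) = sqrt(108.16 + 23.04) = sqrt(131.2) = 11.4543

|z| = 11.4543


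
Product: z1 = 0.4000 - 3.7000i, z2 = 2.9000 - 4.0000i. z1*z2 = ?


Real = 0.4*2.9 - (-3.7)*(-4) = 1.16 - 14.8 = -13.64
Imag = 0.4*(-4) + 2.9*(-3.7) = -1.6 - (10.73) = -12.33

-13.6400 - 12.3300i


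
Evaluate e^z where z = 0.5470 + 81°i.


e^0.5470 = 1.7281
cos(81°) = 0.1564
sin(81°) = 0.9877
Real = 1.7281*0.1564 = 0.2703
Imag = 1.7281*0.9877 = 1.7068

0.2703 + 1.7068i


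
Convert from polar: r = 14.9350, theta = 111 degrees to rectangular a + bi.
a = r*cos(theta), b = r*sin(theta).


a = 14.9350*cos(111°) = 14.9350*(-0.358368) = -5.3522
b = 14.9350*sin(111°) = 14.9350*0.93358 = 13.9430

-5.3522 + 13.9430i


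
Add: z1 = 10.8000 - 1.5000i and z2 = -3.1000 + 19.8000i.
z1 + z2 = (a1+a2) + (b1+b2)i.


Real: 10.8 - 3.1 = 7.7
Imag: -1.5 + 19.8 = 18.3

7.7000 + 18.3000i


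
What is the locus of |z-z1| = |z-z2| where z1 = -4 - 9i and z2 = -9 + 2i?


Equal distances means the locus is the perpendicular bisector of z1 and z2.
Midpoint = ((-4+(-9))/2, (-9+2)/2) = (-6.5000, -3.5000)

Perpendicular bisector through (-6.5000, -3.5000)


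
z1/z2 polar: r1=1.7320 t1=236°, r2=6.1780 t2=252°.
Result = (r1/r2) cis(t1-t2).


r = 1.7320 / 6.1780 = 0.2803
theta = 236° - 252° = -16° = 344° (mod 360)

0.2803 cis(344°)


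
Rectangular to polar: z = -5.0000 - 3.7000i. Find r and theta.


r = sqrt(25+13.69) = sqrt(38.69) = 6.2201
theta = atan2(-3.7, -5) = -143.4986 degrees

r = 6.2201, theta = -143.4986 degrees


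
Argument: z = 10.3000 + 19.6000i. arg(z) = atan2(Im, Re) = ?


Re = 10.3, Im = 19.6
arg = atan2(19.6, 10.3) = 62.2776 degrees

arg(z) = 62.2776 degrees


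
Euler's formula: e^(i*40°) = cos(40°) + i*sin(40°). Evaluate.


cos(40°) = 0.7660
sin(40°) = 0.6428

e^(i*40°) = 0.7660 + 0.6428i


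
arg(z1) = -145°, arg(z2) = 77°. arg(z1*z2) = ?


arg(z1*z2) = -145° + 77° = -68°
Normalized to (-180°, 180°]: -68°

-68°


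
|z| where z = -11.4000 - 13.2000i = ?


|z| = sqrt((-11.4)^2 + (-13.2)^2) = sqrt(129.96 + 174.24) = sqrt(304.2) = 17.4413

|z| = 17.4413


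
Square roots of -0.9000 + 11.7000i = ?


|z| = sqrt(0.81+136.89) = 11.7346
sqrt((|z|+a)/2) = sqrt((11.7346+(-0.9))/2) = sqrt(5.4173) = 2.3275
sqrt((|z|-a)/2) = sqrt((11.7346-(-0.9))/2) = sqrt(6.3173) = 2.5134

±(2.3275 + 2.5134i) i.e. 2.3275 + 2.5134i and -2.3275 - 2.5134i


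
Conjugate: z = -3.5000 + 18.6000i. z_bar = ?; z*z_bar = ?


z_bar = -3.5000 - 18.6000i
z*z_bar = (-3.5)^2 + 18.6^2 = 12.25 + 345.96 = 358.21

z_bar = -3.5000 - 18.6000i, z*z_bar = 358.21


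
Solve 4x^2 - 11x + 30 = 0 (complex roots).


disc = (-11)^2 - 4*4*30 = 121 - 480 = -359
sqrt(|disc|) = sqrt(359) = 18.9473
Real part = 11/(2*4) = 1.3750
Imag part = 18.9473/(2*4) = 2.3684

1.3750 ± 2.3684i


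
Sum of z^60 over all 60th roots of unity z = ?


The roots are w_k = w^k with w = e^(2*pi*i/60), and (w^k)^60 = (w^60)^k.
So S = 1 + u + u^2 + ... + u^(59) with u = w^60.
60 = 1*60 + 0, so 60 is a multiple of 60 and u = (w^60)^1 = 1.
Every one of the 60 terms equals 1: S = 60

S = 60


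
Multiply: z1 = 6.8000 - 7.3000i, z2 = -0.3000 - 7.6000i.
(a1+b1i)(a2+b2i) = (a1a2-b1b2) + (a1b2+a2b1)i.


Real = 6.8*(-0.3) - (-7.3)*(-7.6) = -2.04 - 55.48 = -57.52
Imag = 6.8*(-7.6) - (0.3)*(-7.3) = -51.68 + 2.19 = -49.49

-57.5200 - 49.4900i
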